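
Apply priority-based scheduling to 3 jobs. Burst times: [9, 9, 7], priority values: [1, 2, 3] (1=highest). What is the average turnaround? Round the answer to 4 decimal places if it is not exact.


Sort by priority (ascending = highest first):
Order: [(1, 9), (2, 9), (3, 7)]
Completion times:
  Priority 1, burst=9, C=9
  Priority 2, burst=9, C=18
  Priority 3, burst=7, C=25
Average turnaround = 52/3 = 17.3333

17.3333


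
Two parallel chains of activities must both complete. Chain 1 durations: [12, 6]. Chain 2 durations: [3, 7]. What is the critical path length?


Path A total = 12 + 6 = 18
Path B total = 3 + 7 = 10
Critical path = longest path = max(18, 10) = 18

18


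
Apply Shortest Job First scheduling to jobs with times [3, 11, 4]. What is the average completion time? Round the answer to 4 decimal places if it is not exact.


SJF order (ascending): [3, 4, 11]
Completion times:
  Job 1: burst=3, C=3
  Job 2: burst=4, C=7
  Job 3: burst=11, C=18
Average completion = 28/3 = 9.3333

9.3333


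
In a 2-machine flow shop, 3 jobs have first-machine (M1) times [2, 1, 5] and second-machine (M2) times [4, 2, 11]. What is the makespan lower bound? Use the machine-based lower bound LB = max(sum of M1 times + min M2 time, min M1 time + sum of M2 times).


LB1 = sum(M1 times) + min(M2 times) = 8 + 2 = 10
LB2 = min(M1 times) + sum(M2 times) = 1 + 17 = 18
Lower bound = max(LB1, LB2) = max(10, 18) = 18

18


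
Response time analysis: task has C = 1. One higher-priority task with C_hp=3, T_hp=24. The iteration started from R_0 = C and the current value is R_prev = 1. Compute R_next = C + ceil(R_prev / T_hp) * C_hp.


R_next = C + ceil(R_prev / T_hp) * C_hp
ceil(1 / 24) = ceil(0.0417) = 1
Interference = 1 * 3 = 3
R_next = 1 + 3 = 4

4


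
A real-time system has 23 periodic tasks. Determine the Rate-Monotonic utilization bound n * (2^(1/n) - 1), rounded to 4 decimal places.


Compute 2^(1/23) = 1.0305955448
Subtract 1: 1.0305955448 - 1 = 0.0305955448
Multiply by n: 23 * 0.0305955448 = 0.7036975304
Round to 4 dp: 0.7037

0.7037


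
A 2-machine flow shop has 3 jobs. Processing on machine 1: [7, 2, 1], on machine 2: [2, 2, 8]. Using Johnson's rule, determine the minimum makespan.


Apply Johnson's rule:
  Group 1 (a <= b): [(3, 1, 8), (2, 2, 2)]
  Group 2 (a > b): [(1, 7, 2)]
Optimal job order: [3, 2, 1]
Schedule:
  Job 3: M1 done at 1, M2 done at 9
  Job 2: M1 done at 3, M2 done at 11
  Job 1: M1 done at 10, M2 done at 13
Makespan = 13

13


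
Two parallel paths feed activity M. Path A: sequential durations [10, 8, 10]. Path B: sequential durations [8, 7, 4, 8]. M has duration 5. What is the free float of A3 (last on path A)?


ES(A3) = sum of predecessors on chain A = 18
EF(A3) = ES + duration = 18 + 10 = 28
Successor of A3 is M. ES(M) = max(sum(A), sum(B)) = max(28, 27) = 28
Free float = ES(successor) - EF(current) = 28 - 28 = 0

0


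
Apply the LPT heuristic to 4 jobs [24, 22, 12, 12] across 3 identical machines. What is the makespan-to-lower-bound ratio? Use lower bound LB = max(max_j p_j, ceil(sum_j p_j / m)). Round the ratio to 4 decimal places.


LPT order: [24, 22, 12, 12]
Machine loads after assignment: [24, 22, 24]
LPT makespan = 24
Lower bound = max(max_job, ceil(total/3)) = max(24, 24) = 24
Ratio = 24 / 24 = 1.0

1.0


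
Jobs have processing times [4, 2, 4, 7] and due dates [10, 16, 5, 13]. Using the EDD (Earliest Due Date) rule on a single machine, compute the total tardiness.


Sort by due date (EDD order): [(4, 5), (4, 10), (7, 13), (2, 16)]
Compute completion times and tardiness:
  Job 1: p=4, d=5, C=4, tardiness=max(0,4-5)=0
  Job 2: p=4, d=10, C=8, tardiness=max(0,8-10)=0
  Job 3: p=7, d=13, C=15, tardiness=max(0,15-13)=2
  Job 4: p=2, d=16, C=17, tardiness=max(0,17-16)=1
Total tardiness = 3

3


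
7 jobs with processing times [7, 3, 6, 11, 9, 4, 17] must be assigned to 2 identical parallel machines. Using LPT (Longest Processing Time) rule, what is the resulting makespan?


Sort jobs in decreasing order (LPT): [17, 11, 9, 7, 6, 4, 3]
Assign each job to the least loaded machine:
  Machine 1: jobs [17, 7, 4], load = 28
  Machine 2: jobs [11, 9, 6, 3], load = 29
Makespan = max load = 29

29


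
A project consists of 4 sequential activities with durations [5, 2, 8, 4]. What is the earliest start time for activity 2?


Activity 2 starts after activities 1 through 1 complete.
Predecessor durations: [5]
ES = 5 = 5

5


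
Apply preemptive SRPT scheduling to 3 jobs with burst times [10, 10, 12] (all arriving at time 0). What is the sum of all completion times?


Since all jobs arrive at t=0, SRPT equals SPT ordering.
SPT order: [10, 10, 12]
Completion times:
  Job 1: p=10, C=10
  Job 2: p=10, C=20
  Job 3: p=12, C=32
Total completion time = 10 + 20 + 32 = 62

62


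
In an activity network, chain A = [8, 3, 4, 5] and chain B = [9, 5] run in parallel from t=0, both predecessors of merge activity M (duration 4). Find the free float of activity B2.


ES(B2) = sum of predecessors on chain B = 9
EF(B2) = ES + duration = 9 + 5 = 14
Successor of B2 is M. ES(M) = max(sum(A), sum(B)) = max(20, 14) = 20
Free float = ES(successor) - EF(current) = 20 - 14 = 6

6


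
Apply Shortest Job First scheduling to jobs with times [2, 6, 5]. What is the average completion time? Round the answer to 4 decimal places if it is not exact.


SJF order (ascending): [2, 5, 6]
Completion times:
  Job 1: burst=2, C=2
  Job 2: burst=5, C=7
  Job 3: burst=6, C=13
Average completion = 22/3 = 7.3333

7.3333


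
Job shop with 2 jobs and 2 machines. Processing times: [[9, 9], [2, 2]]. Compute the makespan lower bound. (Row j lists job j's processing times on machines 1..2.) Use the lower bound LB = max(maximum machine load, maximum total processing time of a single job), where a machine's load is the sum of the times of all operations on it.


Machine loads:
  Machine 1: 9 + 2 = 11
  Machine 2: 9 + 2 = 11
Max machine load = 11
Job totals:
  Job 1: 18
  Job 2: 4
Max job total = 18
Lower bound = max(11, 18) = 18

18


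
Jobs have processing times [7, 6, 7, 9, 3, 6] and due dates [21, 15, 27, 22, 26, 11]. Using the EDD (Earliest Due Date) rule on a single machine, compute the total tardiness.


Sort by due date (EDD order): [(6, 11), (6, 15), (7, 21), (9, 22), (3, 26), (7, 27)]
Compute completion times and tardiness:
  Job 1: p=6, d=11, C=6, tardiness=max(0,6-11)=0
  Job 2: p=6, d=15, C=12, tardiness=max(0,12-15)=0
  Job 3: p=7, d=21, C=19, tardiness=max(0,19-21)=0
  Job 4: p=9, d=22, C=28, tardiness=max(0,28-22)=6
  Job 5: p=3, d=26, C=31, tardiness=max(0,31-26)=5
  Job 6: p=7, d=27, C=38, tardiness=max(0,38-27)=11
Total tardiness = 22

22


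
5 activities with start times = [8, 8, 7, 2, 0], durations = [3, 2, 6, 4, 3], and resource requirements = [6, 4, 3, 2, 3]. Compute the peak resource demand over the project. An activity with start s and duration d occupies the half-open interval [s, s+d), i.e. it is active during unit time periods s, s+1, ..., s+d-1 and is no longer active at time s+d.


Each activity i is active on [start_i, start_i + duration_i).
Compute total resource usage per time slot:
  t=0: active resources = [3], total = 3
  t=1: active resources = [3], total = 3
  t=2: active resources = [2, 3], total = 5
  t=3: active resources = [2], total = 2
  t=4: active resources = [2], total = 2
  t=5: active resources = [2], total = 2
  t=6: active resources = [], total = 0
  t=7: active resources = [3], total = 3
  t=8: active resources = [6, 4, 3], total = 13
  t=9: active resources = [6, 4, 3], total = 13
  t=10: active resources = [6, 3], total = 9
  t=11: active resources = [3], total = 3
  t=12: active resources = [3], total = 3
Peak resource demand = 13

13


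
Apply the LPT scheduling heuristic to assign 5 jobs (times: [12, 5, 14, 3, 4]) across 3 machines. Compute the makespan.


Sort jobs in decreasing order (LPT): [14, 12, 5, 4, 3]
Assign each job to the least loaded machine:
  Machine 1: jobs [14], load = 14
  Machine 2: jobs [12], load = 12
  Machine 3: jobs [5, 4, 3], load = 12
Makespan = max load = 14

14


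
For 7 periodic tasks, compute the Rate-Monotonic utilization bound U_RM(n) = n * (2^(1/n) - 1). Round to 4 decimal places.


Compute 2^(1/7) = 1.1040895137
Subtract 1: 1.1040895137 - 1 = 0.1040895137
Multiply by n: 7 * 0.1040895137 = 0.7286265959
Round to 4 dp: 0.7286

0.7286


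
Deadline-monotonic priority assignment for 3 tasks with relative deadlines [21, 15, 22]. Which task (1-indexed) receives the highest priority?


Sort tasks by relative deadline (ascending):
  Task 2: deadline = 15
  Task 1: deadline = 21
  Task 3: deadline = 22
Priority order (highest first): [2, 1, 3]
Highest priority task = 2

2


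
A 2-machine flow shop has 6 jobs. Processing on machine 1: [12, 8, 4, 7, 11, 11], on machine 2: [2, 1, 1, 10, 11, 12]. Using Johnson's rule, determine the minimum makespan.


Apply Johnson's rule:
  Group 1 (a <= b): [(4, 7, 10), (5, 11, 11), (6, 11, 12)]
  Group 2 (a > b): [(1, 12, 2), (2, 8, 1), (3, 4, 1)]
Optimal job order: [4, 5, 6, 1, 2, 3]
Schedule:
  Job 4: M1 done at 7, M2 done at 17
  Job 5: M1 done at 18, M2 done at 29
  Job 6: M1 done at 29, M2 done at 41
  Job 1: M1 done at 41, M2 done at 43
  Job 2: M1 done at 49, M2 done at 50
  Job 3: M1 done at 53, M2 done at 54
Makespan = 54

54


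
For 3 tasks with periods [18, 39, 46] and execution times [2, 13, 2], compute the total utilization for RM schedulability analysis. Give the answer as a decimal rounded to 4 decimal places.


Compute individual utilizations (exact fractions):
  Task 1: C/T = 2/18 = 1/9 (approx. 0.1111)
  Task 2: C/T = 13/39 = 1/3 (approx. 0.3333)
  Task 3: C/T = 2/46 = 1/23 (approx. 0.0435)
Total utilization U = 1/9 + 1/3 + 1/23 = 101/207
Rounded to 4 decimal places: U = 0.4879
RM (Liu & Layland) bound for 3 tasks = 0.779763; compare with U = 101/207 (approx. 0.487923)
U <= bound, so schedulable by RM sufficient condition.

0.4879


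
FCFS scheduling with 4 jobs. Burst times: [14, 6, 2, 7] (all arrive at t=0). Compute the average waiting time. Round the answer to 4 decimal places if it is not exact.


FCFS order (as given): [14, 6, 2, 7]
Waiting times:
  Job 1: wait = 0
  Job 2: wait = 14
  Job 3: wait = 20
  Job 4: wait = 22
Sum of waiting times = 56
Average waiting time = 56/4 = 14.0

14.0


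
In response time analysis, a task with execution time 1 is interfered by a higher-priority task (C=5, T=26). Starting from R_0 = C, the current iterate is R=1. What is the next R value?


R_next = C + ceil(R_prev / T_hp) * C_hp
ceil(1 / 26) = ceil(0.0385) = 1
Interference = 1 * 5 = 5
R_next = 1 + 5 = 6

6


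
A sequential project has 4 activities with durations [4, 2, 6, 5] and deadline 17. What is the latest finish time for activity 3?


LF(activity 3) = deadline - sum of successor durations
Successors: activities 4 through 4 with durations [5]
Sum of successor durations = 5
LF = 17 - 5 = 12

12


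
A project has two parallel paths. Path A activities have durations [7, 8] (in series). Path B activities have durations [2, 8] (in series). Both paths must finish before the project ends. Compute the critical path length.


Path A total = 7 + 8 = 15
Path B total = 2 + 8 = 10
Critical path = longest path = max(15, 10) = 15

15


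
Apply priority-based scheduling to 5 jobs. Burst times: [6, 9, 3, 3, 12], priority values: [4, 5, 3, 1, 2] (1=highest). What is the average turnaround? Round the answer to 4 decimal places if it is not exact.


Sort by priority (ascending = highest first):
Order: [(1, 3), (2, 12), (3, 3), (4, 6), (5, 9)]
Completion times:
  Priority 1, burst=3, C=3
  Priority 2, burst=12, C=15
  Priority 3, burst=3, C=18
  Priority 4, burst=6, C=24
  Priority 5, burst=9, C=33
Average turnaround = 93/5 = 18.6

18.6


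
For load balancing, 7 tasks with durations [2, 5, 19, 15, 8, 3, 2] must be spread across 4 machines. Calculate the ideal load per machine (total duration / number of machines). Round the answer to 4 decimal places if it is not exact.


Total processing time = 2 + 5 + 19 + 15 + 8 + 3 + 2 = 54
Number of machines = 4
Ideal balanced load = 54 / 4 = 13.5

13.5


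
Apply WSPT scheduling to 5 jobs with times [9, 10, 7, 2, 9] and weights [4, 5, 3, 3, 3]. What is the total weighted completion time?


Compute p/w ratios and sort ascending (WSPT): [(2, 3), (10, 5), (9, 4), (7, 3), (9, 3)]
Compute weighted completion times:
  Job (p=2,w=3): C=2, w*C=3*2=6
  Job (p=10,w=5): C=12, w*C=5*12=60
  Job (p=9,w=4): C=21, w*C=4*21=84
  Job (p=7,w=3): C=28, w*C=3*28=84
  Job (p=9,w=3): C=37, w*C=3*37=111
Total weighted completion time = 345

345


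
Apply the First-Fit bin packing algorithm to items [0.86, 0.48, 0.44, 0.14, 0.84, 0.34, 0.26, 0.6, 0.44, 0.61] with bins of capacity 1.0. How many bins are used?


Place items sequentially using First-Fit:
  Item 0.86 -> new Bin 1
  Item 0.48 -> new Bin 2
  Item 0.44 -> Bin 2 (now 0.92)
  Item 0.14 -> Bin 1 (now 1.0)
  Item 0.84 -> new Bin 3
  Item 0.34 -> new Bin 4
  Item 0.26 -> Bin 4 (now 0.6)
  Item 0.6 -> new Bin 5
  Item 0.44 -> new Bin 6
  Item 0.61 -> new Bin 7
Total bins used = 7

7


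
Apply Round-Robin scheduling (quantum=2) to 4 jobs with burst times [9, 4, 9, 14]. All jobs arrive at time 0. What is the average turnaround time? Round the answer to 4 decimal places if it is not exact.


Time quantum = 2
Execution trace:
  J1 runs 2 units, time = 2
  J2 runs 2 units, time = 4
  J3 runs 2 units, time = 6
  J4 runs 2 units, time = 8
  J1 runs 2 units, time = 10
  J2 runs 2 units, time = 12
  J3 runs 2 units, time = 14
  J4 runs 2 units, time = 16
  J1 runs 2 units, time = 18
  J3 runs 2 units, time = 20
  J4 runs 2 units, time = 22
  J1 runs 2 units, time = 24
  J3 runs 2 units, time = 26
  J4 runs 2 units, time = 28
  J1 runs 1 units, time = 29
  J3 runs 1 units, time = 30
  J4 runs 2 units, time = 32
  J4 runs 2 units, time = 34
  J4 runs 2 units, time = 36
Finish times: [29, 12, 30, 36]
Average turnaround = 107/4 = 26.75

26.75


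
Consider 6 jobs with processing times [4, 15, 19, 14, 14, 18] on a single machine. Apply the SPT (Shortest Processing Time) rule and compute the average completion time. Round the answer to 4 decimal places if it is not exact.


Sort jobs by processing time (SPT order): [4, 14, 14, 15, 18, 19]
Compute completion times sequentially:
  Job 1: processing = 4, completes at 4
  Job 2: processing = 14, completes at 18
  Job 3: processing = 14, completes at 32
  Job 4: processing = 15, completes at 47
  Job 5: processing = 18, completes at 65
  Job 6: processing = 19, completes at 84
Sum of completion times = 250
Average completion time = 250/6 = 41.6667

41.6667


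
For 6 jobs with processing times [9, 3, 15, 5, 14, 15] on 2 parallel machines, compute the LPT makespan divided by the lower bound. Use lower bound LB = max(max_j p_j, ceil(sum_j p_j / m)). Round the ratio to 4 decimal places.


LPT order: [15, 15, 14, 9, 5, 3]
Machine loads after assignment: [32, 29]
LPT makespan = 32
Lower bound = max(max_job, ceil(total/2)) = max(15, 31) = 31
Ratio = 32 / 31 = 1.0323

1.0323


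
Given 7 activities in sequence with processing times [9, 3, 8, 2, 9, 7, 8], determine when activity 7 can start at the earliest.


Activity 7 starts after activities 1 through 6 complete.
Predecessor durations: [9, 3, 8, 2, 9, 7]
ES = 9 + 3 + 8 + 2 + 9 + 7 = 38

38


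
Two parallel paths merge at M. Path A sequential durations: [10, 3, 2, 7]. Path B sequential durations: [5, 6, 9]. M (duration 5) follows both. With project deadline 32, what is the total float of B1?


Forward pass: ES(B1) = sum of predecessors on chain B = 0
EF = ES + duration = 0 + 5 = 5
Backward pass: LF(M) = deadline = 32; LS(M) = 32 - 5 = 27
LF(B1) = LS(M) - sum(successors on chain B) = 27 - 15 = 12
LS = LF - duration = 12 - 5 = 7
Total float = LS - ES = 7 - 0 = 7

7


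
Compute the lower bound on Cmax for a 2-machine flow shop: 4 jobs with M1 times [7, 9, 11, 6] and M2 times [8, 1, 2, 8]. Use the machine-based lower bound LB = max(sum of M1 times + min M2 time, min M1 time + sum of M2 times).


LB1 = sum(M1 times) + min(M2 times) = 33 + 1 = 34
LB2 = min(M1 times) + sum(M2 times) = 6 + 19 = 25
Lower bound = max(LB1, LB2) = max(34, 25) = 34

34


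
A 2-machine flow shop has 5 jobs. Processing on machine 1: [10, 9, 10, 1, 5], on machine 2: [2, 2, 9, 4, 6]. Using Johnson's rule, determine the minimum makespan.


Apply Johnson's rule:
  Group 1 (a <= b): [(4, 1, 4), (5, 5, 6)]
  Group 2 (a > b): [(3, 10, 9), (1, 10, 2), (2, 9, 2)]
Optimal job order: [4, 5, 3, 1, 2]
Schedule:
  Job 4: M1 done at 1, M2 done at 5
  Job 5: M1 done at 6, M2 done at 12
  Job 3: M1 done at 16, M2 done at 25
  Job 1: M1 done at 26, M2 done at 28
  Job 2: M1 done at 35, M2 done at 37
Makespan = 37

37


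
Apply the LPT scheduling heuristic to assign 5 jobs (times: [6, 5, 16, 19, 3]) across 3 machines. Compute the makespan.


Sort jobs in decreasing order (LPT): [19, 16, 6, 5, 3]
Assign each job to the least loaded machine:
  Machine 1: jobs [19], load = 19
  Machine 2: jobs [16], load = 16
  Machine 3: jobs [6, 5, 3], load = 14
Makespan = max load = 19

19


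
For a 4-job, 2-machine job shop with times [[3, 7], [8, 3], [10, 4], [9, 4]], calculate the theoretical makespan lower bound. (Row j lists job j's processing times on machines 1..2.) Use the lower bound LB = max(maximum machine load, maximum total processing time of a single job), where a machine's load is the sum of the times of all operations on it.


Machine loads:
  Machine 1: 3 + 8 + 10 + 9 = 30
  Machine 2: 7 + 3 + 4 + 4 = 18
Max machine load = 30
Job totals:
  Job 1: 10
  Job 2: 11
  Job 3: 14
  Job 4: 13
Max job total = 14
Lower bound = max(30, 14) = 30

30


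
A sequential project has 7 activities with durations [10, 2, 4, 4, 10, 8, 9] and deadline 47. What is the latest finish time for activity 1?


LF(activity 1) = deadline - sum of successor durations
Successors: activities 2 through 7 with durations [2, 4, 4, 10, 8, 9]
Sum of successor durations = 37
LF = 47 - 37 = 10

10


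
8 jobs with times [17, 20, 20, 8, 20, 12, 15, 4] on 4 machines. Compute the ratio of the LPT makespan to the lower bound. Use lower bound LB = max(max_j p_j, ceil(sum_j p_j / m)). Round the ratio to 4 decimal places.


LPT order: [20, 20, 20, 17, 15, 12, 8, 4]
Machine loads after assignment: [32, 28, 24, 32]
LPT makespan = 32
Lower bound = max(max_job, ceil(total/4)) = max(20, 29) = 29
Ratio = 32 / 29 = 1.1034

1.1034


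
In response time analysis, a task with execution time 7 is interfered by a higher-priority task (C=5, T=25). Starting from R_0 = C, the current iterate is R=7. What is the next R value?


R_next = C + ceil(R_prev / T_hp) * C_hp
ceil(7 / 25) = ceil(0.28) = 1
Interference = 1 * 5 = 5
R_next = 7 + 5 = 12

12


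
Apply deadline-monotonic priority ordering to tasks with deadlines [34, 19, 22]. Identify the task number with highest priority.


Sort tasks by relative deadline (ascending):
  Task 2: deadline = 19
  Task 3: deadline = 22
  Task 1: deadline = 34
Priority order (highest first): [2, 3, 1]
Highest priority task = 2

2


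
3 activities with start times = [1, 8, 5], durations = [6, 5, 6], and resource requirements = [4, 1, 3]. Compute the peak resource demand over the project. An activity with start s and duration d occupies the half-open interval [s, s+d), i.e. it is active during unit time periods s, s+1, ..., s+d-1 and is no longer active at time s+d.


Each activity i is active on [start_i, start_i + duration_i).
Compute total resource usage per time slot:
  t=0: active resources = [], total = 0
  t=1: active resources = [4], total = 4
  t=2: active resources = [4], total = 4
  t=3: active resources = [4], total = 4
  t=4: active resources = [4], total = 4
  t=5: active resources = [4, 3], total = 7
  t=6: active resources = [4, 3], total = 7
  t=7: active resources = [3], total = 3
  t=8: active resources = [1, 3], total = 4
  t=9: active resources = [1, 3], total = 4
  t=10: active resources = [1, 3], total = 4
  t=11: active resources = [1], total = 1
  t=12: active resources = [1], total = 1
Peak resource demand = 7

7


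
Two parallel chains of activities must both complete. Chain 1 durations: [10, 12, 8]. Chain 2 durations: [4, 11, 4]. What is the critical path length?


Path A total = 10 + 12 + 8 = 30
Path B total = 4 + 11 + 4 = 19
Critical path = longest path = max(30, 19) = 30

30


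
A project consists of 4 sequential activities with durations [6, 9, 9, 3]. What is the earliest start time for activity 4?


Activity 4 starts after activities 1 through 3 complete.
Predecessor durations: [6, 9, 9]
ES = 6 + 9 + 9 = 24

24


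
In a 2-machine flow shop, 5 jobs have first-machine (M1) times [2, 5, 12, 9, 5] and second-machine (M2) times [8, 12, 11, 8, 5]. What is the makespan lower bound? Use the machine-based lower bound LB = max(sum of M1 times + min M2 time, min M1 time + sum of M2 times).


LB1 = sum(M1 times) + min(M2 times) = 33 + 5 = 38
LB2 = min(M1 times) + sum(M2 times) = 2 + 44 = 46
Lower bound = max(LB1, LB2) = max(38, 46) = 46

46


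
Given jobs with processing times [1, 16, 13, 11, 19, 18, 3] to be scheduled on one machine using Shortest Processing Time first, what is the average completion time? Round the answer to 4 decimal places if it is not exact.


Sort jobs by processing time (SPT order): [1, 3, 11, 13, 16, 18, 19]
Compute completion times sequentially:
  Job 1: processing = 1, completes at 1
  Job 2: processing = 3, completes at 4
  Job 3: processing = 11, completes at 15
  Job 4: processing = 13, completes at 28
  Job 5: processing = 16, completes at 44
  Job 6: processing = 18, completes at 62
  Job 7: processing = 19, completes at 81
Sum of completion times = 235
Average completion time = 235/7 = 33.5714

33.5714


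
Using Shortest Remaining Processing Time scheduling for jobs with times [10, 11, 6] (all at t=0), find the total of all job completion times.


Since all jobs arrive at t=0, SRPT equals SPT ordering.
SPT order: [6, 10, 11]
Completion times:
  Job 1: p=6, C=6
  Job 2: p=10, C=16
  Job 3: p=11, C=27
Total completion time = 6 + 16 + 27 = 49

49


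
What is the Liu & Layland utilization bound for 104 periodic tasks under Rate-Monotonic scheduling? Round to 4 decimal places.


Compute 2^(1/104) = 1.0066871365
Subtract 1: 1.0066871365 - 1 = 0.0066871365
Multiply by n: 104 * 0.0066871365 = 0.6954621960
Round to 4 dp: 0.6955

0.6955


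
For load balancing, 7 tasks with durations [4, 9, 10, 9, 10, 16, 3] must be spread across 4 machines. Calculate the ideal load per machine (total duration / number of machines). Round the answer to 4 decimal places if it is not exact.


Total processing time = 4 + 9 + 10 + 9 + 10 + 16 + 3 = 61
Number of machines = 4
Ideal balanced load = 61 / 4 = 15.25

15.25


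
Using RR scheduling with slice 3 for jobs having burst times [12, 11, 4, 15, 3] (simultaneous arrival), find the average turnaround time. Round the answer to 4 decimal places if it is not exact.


Time quantum = 3
Execution trace:
  J1 runs 3 units, time = 3
  J2 runs 3 units, time = 6
  J3 runs 3 units, time = 9
  J4 runs 3 units, time = 12
  J5 runs 3 units, time = 15
  J1 runs 3 units, time = 18
  J2 runs 3 units, time = 21
  J3 runs 1 units, time = 22
  J4 runs 3 units, time = 25
  J1 runs 3 units, time = 28
  J2 runs 3 units, time = 31
  J4 runs 3 units, time = 34
  J1 runs 3 units, time = 37
  J2 runs 2 units, time = 39
  J4 runs 3 units, time = 42
  J4 runs 3 units, time = 45
Finish times: [37, 39, 22, 45, 15]
Average turnaround = 158/5 = 31.6

31.6


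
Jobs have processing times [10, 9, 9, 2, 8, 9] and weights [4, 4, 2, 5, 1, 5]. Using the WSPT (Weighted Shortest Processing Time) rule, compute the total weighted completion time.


Compute p/w ratios and sort ascending (WSPT): [(2, 5), (9, 5), (9, 4), (10, 4), (9, 2), (8, 1)]
Compute weighted completion times:
  Job (p=2,w=5): C=2, w*C=5*2=10
  Job (p=9,w=5): C=11, w*C=5*11=55
  Job (p=9,w=4): C=20, w*C=4*20=80
  Job (p=10,w=4): C=30, w*C=4*30=120
  Job (p=9,w=2): C=39, w*C=2*39=78
  Job (p=8,w=1): C=47, w*C=1*47=47
Total weighted completion time = 390

390


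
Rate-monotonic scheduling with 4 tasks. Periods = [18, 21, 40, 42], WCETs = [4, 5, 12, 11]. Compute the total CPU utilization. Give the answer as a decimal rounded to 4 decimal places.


Compute individual utilizations (exact fractions):
  Task 1: C/T = 4/18 = 2/9 (approx. 0.2222)
  Task 2: C/T = 5/21 (approx. 0.2381)
  Task 3: C/T = 12/40 = 3/10 (approx. 0.3)
  Task 4: C/T = 11/42 (approx. 0.2619)
Total utilization U = 2/9 + 5/21 + 3/10 + 11/42 = 46/45
Rounded to 4 decimal places: U = 1.0222
RM (Liu & Layland) bound for 4 tasks = 0.756828; compare with U = 46/45 (approx. 1.022222)
U > 1, so the task set is not schedulable (processor overloaded).

1.0222


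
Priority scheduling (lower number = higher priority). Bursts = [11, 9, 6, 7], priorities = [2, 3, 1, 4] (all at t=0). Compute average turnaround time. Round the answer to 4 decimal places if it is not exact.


Sort by priority (ascending = highest first):
Order: [(1, 6), (2, 11), (3, 9), (4, 7)]
Completion times:
  Priority 1, burst=6, C=6
  Priority 2, burst=11, C=17
  Priority 3, burst=9, C=26
  Priority 4, burst=7, C=33
Average turnaround = 82/4 = 20.5

20.5


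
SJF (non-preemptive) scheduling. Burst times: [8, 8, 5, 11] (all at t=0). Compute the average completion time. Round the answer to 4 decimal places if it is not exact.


SJF order (ascending): [5, 8, 8, 11]
Completion times:
  Job 1: burst=5, C=5
  Job 2: burst=8, C=13
  Job 3: burst=8, C=21
  Job 4: burst=11, C=32
Average completion = 71/4 = 17.75

17.75


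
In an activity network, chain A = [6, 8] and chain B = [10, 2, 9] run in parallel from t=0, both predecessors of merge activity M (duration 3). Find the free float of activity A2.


ES(A2) = sum of predecessors on chain A = 6
EF(A2) = ES + duration = 6 + 8 = 14
Successor of A2 is M. ES(M) = max(sum(A), sum(B)) = max(14, 21) = 21
Free float = ES(successor) - EF(current) = 21 - 14 = 7

7


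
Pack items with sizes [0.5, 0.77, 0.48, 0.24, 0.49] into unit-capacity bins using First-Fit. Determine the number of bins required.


Place items sequentially using First-Fit:
  Item 0.5 -> new Bin 1
  Item 0.77 -> new Bin 2
  Item 0.48 -> Bin 1 (now 0.98)
  Item 0.24 -> new Bin 3
  Item 0.49 -> Bin 3 (now 0.73)
Total bins used = 3

3


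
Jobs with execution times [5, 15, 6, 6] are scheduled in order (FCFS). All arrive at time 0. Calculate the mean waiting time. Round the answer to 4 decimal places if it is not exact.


FCFS order (as given): [5, 15, 6, 6]
Waiting times:
  Job 1: wait = 0
  Job 2: wait = 5
  Job 3: wait = 20
  Job 4: wait = 26
Sum of waiting times = 51
Average waiting time = 51/4 = 12.75

12.75


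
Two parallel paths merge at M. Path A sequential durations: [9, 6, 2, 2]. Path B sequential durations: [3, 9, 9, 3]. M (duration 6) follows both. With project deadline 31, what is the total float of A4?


Forward pass: ES(A4) = sum of predecessors on chain A = 17
EF = ES + duration = 17 + 2 = 19
Backward pass: LF(M) = deadline = 31; LS(M) = 31 - 6 = 25
LF(A4) = LS(M) - sum(successors on chain A) = 25 - 0 = 25
LS = LF - duration = 25 - 2 = 23
Total float = LS - ES = 23 - 17 = 6

6


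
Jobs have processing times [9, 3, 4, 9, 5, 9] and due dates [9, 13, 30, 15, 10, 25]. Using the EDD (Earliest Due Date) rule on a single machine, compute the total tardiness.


Sort by due date (EDD order): [(9, 9), (5, 10), (3, 13), (9, 15), (9, 25), (4, 30)]
Compute completion times and tardiness:
  Job 1: p=9, d=9, C=9, tardiness=max(0,9-9)=0
  Job 2: p=5, d=10, C=14, tardiness=max(0,14-10)=4
  Job 3: p=3, d=13, C=17, tardiness=max(0,17-13)=4
  Job 4: p=9, d=15, C=26, tardiness=max(0,26-15)=11
  Job 5: p=9, d=25, C=35, tardiness=max(0,35-25)=10
  Job 6: p=4, d=30, C=39, tardiness=max(0,39-30)=9
Total tardiness = 38

38


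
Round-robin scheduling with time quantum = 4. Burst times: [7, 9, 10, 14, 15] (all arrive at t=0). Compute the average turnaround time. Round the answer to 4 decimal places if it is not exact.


Time quantum = 4
Execution trace:
  J1 runs 4 units, time = 4
  J2 runs 4 units, time = 8
  J3 runs 4 units, time = 12
  J4 runs 4 units, time = 16
  J5 runs 4 units, time = 20
  J1 runs 3 units, time = 23
  J2 runs 4 units, time = 27
  J3 runs 4 units, time = 31
  J4 runs 4 units, time = 35
  J5 runs 4 units, time = 39
  J2 runs 1 units, time = 40
  J3 runs 2 units, time = 42
  J4 runs 4 units, time = 46
  J5 runs 4 units, time = 50
  J4 runs 2 units, time = 52
  J5 runs 3 units, time = 55
Finish times: [23, 40, 42, 52, 55]
Average turnaround = 212/5 = 42.4

42.4


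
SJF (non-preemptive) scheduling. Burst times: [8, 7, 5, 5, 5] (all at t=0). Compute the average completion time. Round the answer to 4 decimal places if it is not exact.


SJF order (ascending): [5, 5, 5, 7, 8]
Completion times:
  Job 1: burst=5, C=5
  Job 2: burst=5, C=10
  Job 3: burst=5, C=15
  Job 4: burst=7, C=22
  Job 5: burst=8, C=30
Average completion = 82/5 = 16.4

16.4


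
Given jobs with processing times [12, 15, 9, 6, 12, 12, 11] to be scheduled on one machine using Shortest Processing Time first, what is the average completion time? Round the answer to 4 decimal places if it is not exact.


Sort jobs by processing time (SPT order): [6, 9, 11, 12, 12, 12, 15]
Compute completion times sequentially:
  Job 1: processing = 6, completes at 6
  Job 2: processing = 9, completes at 15
  Job 3: processing = 11, completes at 26
  Job 4: processing = 12, completes at 38
  Job 5: processing = 12, completes at 50
  Job 6: processing = 12, completes at 62
  Job 7: processing = 15, completes at 77
Sum of completion times = 274
Average completion time = 274/7 = 39.1429

39.1429


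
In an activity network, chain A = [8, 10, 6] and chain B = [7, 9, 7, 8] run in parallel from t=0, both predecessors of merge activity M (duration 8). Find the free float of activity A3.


ES(A3) = sum of predecessors on chain A = 18
EF(A3) = ES + duration = 18 + 6 = 24
Successor of A3 is M. ES(M) = max(sum(A), sum(B)) = max(24, 31) = 31
Free float = ES(successor) - EF(current) = 31 - 24 = 7

7


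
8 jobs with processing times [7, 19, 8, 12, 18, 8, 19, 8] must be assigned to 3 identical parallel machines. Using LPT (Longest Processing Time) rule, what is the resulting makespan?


Sort jobs in decreasing order (LPT): [19, 19, 18, 12, 8, 8, 8, 7]
Assign each job to the least loaded machine:
  Machine 1: jobs [19, 8, 8], load = 35
  Machine 2: jobs [19, 8, 7], load = 34
  Machine 3: jobs [18, 12], load = 30
Makespan = max load = 35

35


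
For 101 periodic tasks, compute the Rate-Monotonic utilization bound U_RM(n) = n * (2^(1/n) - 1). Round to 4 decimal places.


Compute 2^(1/101) = 1.0068864466
Subtract 1: 1.0068864466 - 1 = 0.0068864466
Multiply by n: 101 * 0.0068864466 = 0.6955311066
Round to 4 dp: 0.6955

0.6955


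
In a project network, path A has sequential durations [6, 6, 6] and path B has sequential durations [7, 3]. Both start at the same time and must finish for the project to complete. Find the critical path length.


Path A total = 6 + 6 + 6 = 18
Path B total = 7 + 3 = 10
Critical path = longest path = max(18, 10) = 18

18


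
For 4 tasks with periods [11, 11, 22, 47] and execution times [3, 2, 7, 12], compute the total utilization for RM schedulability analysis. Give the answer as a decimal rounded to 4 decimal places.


Compute individual utilizations (exact fractions):
  Task 1: C/T = 3/11 (approx. 0.2727)
  Task 2: C/T = 2/11 (approx. 0.1818)
  Task 3: C/T = 7/22 (approx. 0.3182)
  Task 4: C/T = 12/47 (approx. 0.2553)
Total utilization U = 3/11 + 2/11 + 7/22 + 12/47 = 1063/1034
Rounded to 4 decimal places: U = 1.0280
RM (Liu & Layland) bound for 4 tasks = 0.756828; compare with U = 1063/1034 (approx. 1.028046)
U > 1, so the task set is not schedulable (processor overloaded).

1.0280


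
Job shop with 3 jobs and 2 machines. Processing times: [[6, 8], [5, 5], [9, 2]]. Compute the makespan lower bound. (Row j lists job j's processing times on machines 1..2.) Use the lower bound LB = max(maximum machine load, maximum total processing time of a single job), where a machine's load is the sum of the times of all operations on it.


Machine loads:
  Machine 1: 6 + 5 + 9 = 20
  Machine 2: 8 + 5 + 2 = 15
Max machine load = 20
Job totals:
  Job 1: 14
  Job 2: 10
  Job 3: 11
Max job total = 14
Lower bound = max(20, 14) = 20

20


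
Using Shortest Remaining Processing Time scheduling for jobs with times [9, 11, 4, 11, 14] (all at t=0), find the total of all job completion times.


Since all jobs arrive at t=0, SRPT equals SPT ordering.
SPT order: [4, 9, 11, 11, 14]
Completion times:
  Job 1: p=4, C=4
  Job 2: p=9, C=13
  Job 3: p=11, C=24
  Job 4: p=11, C=35
  Job 5: p=14, C=49
Total completion time = 4 + 13 + 24 + 35 + 49 = 125

125


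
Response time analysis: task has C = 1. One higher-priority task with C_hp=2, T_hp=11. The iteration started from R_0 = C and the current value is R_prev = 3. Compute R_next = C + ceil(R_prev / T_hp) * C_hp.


R_next = C + ceil(R_prev / T_hp) * C_hp
ceil(3 / 11) = ceil(0.2727) = 1
Interference = 1 * 2 = 2
R_next = 1 + 2 = 3
R_next = R_prev, so the iteration has converged (response time = 3).

3


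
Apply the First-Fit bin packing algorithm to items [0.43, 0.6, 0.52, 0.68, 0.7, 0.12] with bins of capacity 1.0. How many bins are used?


Place items sequentially using First-Fit:
  Item 0.43 -> new Bin 1
  Item 0.6 -> new Bin 2
  Item 0.52 -> Bin 1 (now 0.95)
  Item 0.68 -> new Bin 3
  Item 0.7 -> new Bin 4
  Item 0.12 -> Bin 2 (now 0.72)
Total bins used = 4

4


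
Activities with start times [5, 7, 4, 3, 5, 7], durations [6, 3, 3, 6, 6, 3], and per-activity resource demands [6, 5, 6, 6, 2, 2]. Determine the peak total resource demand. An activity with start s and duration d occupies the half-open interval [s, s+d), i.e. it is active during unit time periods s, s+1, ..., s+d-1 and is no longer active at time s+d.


Each activity i is active on [start_i, start_i + duration_i).
Compute total resource usage per time slot:
  t=0: active resources = [], total = 0
  t=1: active resources = [], total = 0
  t=2: active resources = [], total = 0
  t=3: active resources = [6], total = 6
  t=4: active resources = [6, 6], total = 12
  t=5: active resources = [6, 6, 6, 2], total = 20
  t=6: active resources = [6, 6, 6, 2], total = 20
  t=7: active resources = [6, 5, 6, 2, 2], total = 21
  t=8: active resources = [6, 5, 6, 2, 2], total = 21
  t=9: active resources = [6, 5, 2, 2], total = 15
  t=10: active resources = [6, 2], total = 8
Peak resource demand = 21

21


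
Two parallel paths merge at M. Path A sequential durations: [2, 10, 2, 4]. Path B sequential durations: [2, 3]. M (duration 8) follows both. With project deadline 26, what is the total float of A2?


Forward pass: ES(A2) = sum of predecessors on chain A = 2
EF = ES + duration = 2 + 10 = 12
Backward pass: LF(M) = deadline = 26; LS(M) = 26 - 8 = 18
LF(A2) = LS(M) - sum(successors on chain A) = 18 - 6 = 12
LS = LF - duration = 12 - 10 = 2
Total float = LS - ES = 2 - 2 = 0

0


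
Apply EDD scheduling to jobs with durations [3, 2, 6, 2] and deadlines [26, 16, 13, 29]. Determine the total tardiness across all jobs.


Sort by due date (EDD order): [(6, 13), (2, 16), (3, 26), (2, 29)]
Compute completion times and tardiness:
  Job 1: p=6, d=13, C=6, tardiness=max(0,6-13)=0
  Job 2: p=2, d=16, C=8, tardiness=max(0,8-16)=0
  Job 3: p=3, d=26, C=11, tardiness=max(0,11-26)=0
  Job 4: p=2, d=29, C=13, tardiness=max(0,13-29)=0
Total tardiness = 0

0


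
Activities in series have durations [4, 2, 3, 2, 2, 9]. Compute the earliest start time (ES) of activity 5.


Activity 5 starts after activities 1 through 4 complete.
Predecessor durations: [4, 2, 3, 2]
ES = 4 + 2 + 3 + 2 = 11

11


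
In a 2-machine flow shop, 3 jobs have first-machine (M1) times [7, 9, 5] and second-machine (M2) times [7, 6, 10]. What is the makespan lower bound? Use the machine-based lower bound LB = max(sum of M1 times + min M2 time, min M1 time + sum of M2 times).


LB1 = sum(M1 times) + min(M2 times) = 21 + 6 = 27
LB2 = min(M1 times) + sum(M2 times) = 5 + 23 = 28
Lower bound = max(LB1, LB2) = max(27, 28) = 28

28


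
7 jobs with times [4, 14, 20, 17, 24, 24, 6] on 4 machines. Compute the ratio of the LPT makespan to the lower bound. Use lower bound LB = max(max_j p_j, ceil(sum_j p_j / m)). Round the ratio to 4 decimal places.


LPT order: [24, 24, 20, 17, 14, 6, 4]
Machine loads after assignment: [28, 24, 26, 31]
LPT makespan = 31
Lower bound = max(max_job, ceil(total/4)) = max(24, 28) = 28
Ratio = 31 / 28 = 1.1071

1.1071


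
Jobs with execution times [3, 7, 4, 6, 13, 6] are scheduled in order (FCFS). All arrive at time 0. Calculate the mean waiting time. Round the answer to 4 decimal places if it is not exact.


FCFS order (as given): [3, 7, 4, 6, 13, 6]
Waiting times:
  Job 1: wait = 0
  Job 2: wait = 3
  Job 3: wait = 10
  Job 4: wait = 14
  Job 5: wait = 20
  Job 6: wait = 33
Sum of waiting times = 80
Average waiting time = 80/6 = 13.3333

13.3333


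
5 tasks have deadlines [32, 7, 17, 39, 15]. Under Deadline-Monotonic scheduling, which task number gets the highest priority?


Sort tasks by relative deadline (ascending):
  Task 2: deadline = 7
  Task 5: deadline = 15
  Task 3: deadline = 17
  Task 1: deadline = 32
  Task 4: deadline = 39
Priority order (highest first): [2, 5, 3, 1, 4]
Highest priority task = 2

2


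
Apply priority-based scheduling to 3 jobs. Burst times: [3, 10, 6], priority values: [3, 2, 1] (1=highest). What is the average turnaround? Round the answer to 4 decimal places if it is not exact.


Sort by priority (ascending = highest first):
Order: [(1, 6), (2, 10), (3, 3)]
Completion times:
  Priority 1, burst=6, C=6
  Priority 2, burst=10, C=16
  Priority 3, burst=3, C=19
Average turnaround = 41/3 = 13.6667

13.6667


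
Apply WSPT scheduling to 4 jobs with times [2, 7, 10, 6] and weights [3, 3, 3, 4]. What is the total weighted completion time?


Compute p/w ratios and sort ascending (WSPT): [(2, 3), (6, 4), (7, 3), (10, 3)]
Compute weighted completion times:
  Job (p=2,w=3): C=2, w*C=3*2=6
  Job (p=6,w=4): C=8, w*C=4*8=32
  Job (p=7,w=3): C=15, w*C=3*15=45
  Job (p=10,w=3): C=25, w*C=3*25=75
Total weighted completion time = 158

158


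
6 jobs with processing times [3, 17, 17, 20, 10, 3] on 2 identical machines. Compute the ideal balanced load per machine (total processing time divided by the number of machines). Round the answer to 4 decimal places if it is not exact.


Total processing time = 3 + 17 + 17 + 20 + 10 + 3 = 70
Number of machines = 2
Ideal balanced load = 70 / 2 = 35.0

35.0


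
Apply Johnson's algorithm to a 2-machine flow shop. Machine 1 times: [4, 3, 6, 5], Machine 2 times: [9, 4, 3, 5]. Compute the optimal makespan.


Apply Johnson's rule:
  Group 1 (a <= b): [(2, 3, 4), (1, 4, 9), (4, 5, 5)]
  Group 2 (a > b): [(3, 6, 3)]
Optimal job order: [2, 1, 4, 3]
Schedule:
  Job 2: M1 done at 3, M2 done at 7
  Job 1: M1 done at 7, M2 done at 16
  Job 4: M1 done at 12, M2 done at 21
  Job 3: M1 done at 18, M2 done at 24
Makespan = 24

24


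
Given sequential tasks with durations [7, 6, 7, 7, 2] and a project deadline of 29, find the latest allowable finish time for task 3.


LF(activity 3) = deadline - sum of successor durations
Successors: activities 4 through 5 with durations [7, 2]
Sum of successor durations = 9
LF = 29 - 9 = 20

20


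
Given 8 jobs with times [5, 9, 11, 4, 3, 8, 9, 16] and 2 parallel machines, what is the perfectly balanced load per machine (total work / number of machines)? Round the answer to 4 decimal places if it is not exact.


Total processing time = 5 + 9 + 11 + 4 + 3 + 8 + 9 + 16 = 65
Number of machines = 2
Ideal balanced load = 65 / 2 = 32.5

32.5


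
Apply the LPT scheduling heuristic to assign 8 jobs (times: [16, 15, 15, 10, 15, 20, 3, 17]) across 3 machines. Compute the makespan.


Sort jobs in decreasing order (LPT): [20, 17, 16, 15, 15, 15, 10, 3]
Assign each job to the least loaded machine:
  Machine 1: jobs [20, 15], load = 35
  Machine 2: jobs [17, 15, 3], load = 35
  Machine 3: jobs [16, 15, 10], load = 41
Makespan = max load = 41

41
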